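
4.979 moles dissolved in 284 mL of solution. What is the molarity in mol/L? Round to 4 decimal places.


Convert volume to liters: V_L = V_mL / 1000.
V_L = 284 / 1000 = 0.284 L
M = n / V_L = 4.979 / 0.284
M = 17.53169014 mol/L, rounded to 4 dp:

17.5317 mol/L


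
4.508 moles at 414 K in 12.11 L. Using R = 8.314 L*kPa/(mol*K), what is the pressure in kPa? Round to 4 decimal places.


PV = nRT, solve for P = nRT / V.
nRT = 4.508 * 8.314 * 414 = 15516.518
P = 15516.518 / 12.11
P = 1281.29793559 kPa, rounded to 4 dp:

1281.2979 kPa


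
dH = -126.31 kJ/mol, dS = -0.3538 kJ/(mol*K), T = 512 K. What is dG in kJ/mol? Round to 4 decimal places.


Gibbs: dG = dH - T*dS (consistent units, dS already in kJ/(mol*K)).
T*dS = 512 * -0.3538 = -181.1456
dG = -126.31 - (-181.1456)
dG = 54.8356 kJ/mol, rounded to 4 dp:

54.8356 kJ/mol


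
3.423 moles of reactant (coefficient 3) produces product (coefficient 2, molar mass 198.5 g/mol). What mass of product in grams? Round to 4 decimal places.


Use the coefficient ratio to convert reactant moles to product moles, then multiply by the product's molar mass.
moles_P = moles_R * (coeff_P / coeff_R) = 3.423 * (2/3) = 2.282
mass_P = moles_P * M_P = 2.282 * 198.5
mass_P = 452.977 g, rounded to 4 dp:

452.9770 g


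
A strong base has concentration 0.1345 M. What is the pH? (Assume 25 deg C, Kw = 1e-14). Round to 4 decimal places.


A strong base dissociates completely, so [OH-] equals the given concentration.
pOH = -log10([OH-]) = -log10(0.1345) = 0.871278
pH = 14 - pOH = 14 - 0.871278
pH = 13.128722, rounded to 4 dp:

13.1287


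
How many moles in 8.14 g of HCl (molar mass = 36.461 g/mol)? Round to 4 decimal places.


n = mass / M
n = 8.14 / 36.461
n = 0.22325224 mol, rounded to 4 dp:

0.2233 mol


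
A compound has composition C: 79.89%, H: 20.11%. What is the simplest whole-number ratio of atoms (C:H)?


Assume 100 g of compound, divide each mass% by atomic mass to get moles, then normalize by the smallest to get a raw atom ratio.
Moles per 100 g: C: 79.89/12.011 = 6.6514, H: 20.11/1.008 = 19.9504
Raw ratio (divide by min = 6.6514): C: 1.0, H: 2.999
Multiply by 1 to clear fractions: C: 1.0 ~= 1, H: 2.999 ~= 3
Reduce by GCD to get the simplest whole-number ratio:

1:3


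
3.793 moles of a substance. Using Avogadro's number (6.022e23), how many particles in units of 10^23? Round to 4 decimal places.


N = n * NA, then divide by 1e23 for the requested units.
N / 1e23 = n * 6.022
N / 1e23 = 3.793 * 6.022
N / 1e23 = 22.841446, rounded to 4 dp:

22.8414


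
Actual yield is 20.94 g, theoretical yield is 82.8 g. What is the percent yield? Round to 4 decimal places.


% yield = 100 * actual / theoretical
% yield = 100 * 20.94 / 82.8
% yield = 25.28985507 %, rounded to 4 dp:

25.2899 %


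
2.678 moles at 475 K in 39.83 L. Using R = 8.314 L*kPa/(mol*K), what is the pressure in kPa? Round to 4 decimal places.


PV = nRT, solve for P = nRT / V.
nRT = 2.678 * 8.314 * 475 = 10575.8237
P = 10575.8237 / 39.83
P = 265.5240698 kPa, rounded to 4 dp:

265.5241 kPa


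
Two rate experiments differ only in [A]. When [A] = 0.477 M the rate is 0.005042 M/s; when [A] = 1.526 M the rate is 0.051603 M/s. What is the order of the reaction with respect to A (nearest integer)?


Rate is proportional to [A]^n, so rate2/rate1 = ([A]2/[A]1)^n. Take logs to solve for n.
rate2/rate1 = 0.051603 / 0.005042 = 10.2346
[A]2/[A]1 = 1.526 / 0.477 = 3.1992
n = ln(10.2346) / ln(3.1992) = 2.0
Nearest integer order:

2


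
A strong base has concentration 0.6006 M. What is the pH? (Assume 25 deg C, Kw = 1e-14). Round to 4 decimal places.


A strong base dissociates completely, so [OH-] equals the given concentration.
pOH = -log10([OH-]) = -log10(0.6006) = 0.221415
pH = 14 - pOH = 14 - 0.221415
pH = 13.778585, rounded to 4 dp:

13.7786


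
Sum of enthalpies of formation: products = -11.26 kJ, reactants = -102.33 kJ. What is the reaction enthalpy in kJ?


dH_rxn = sum(dH_f products) - sum(dH_f reactants)
dH_rxn = -11.26 - (-102.33)
dH_rxn = 91.07 kJ:

91.07 kJ


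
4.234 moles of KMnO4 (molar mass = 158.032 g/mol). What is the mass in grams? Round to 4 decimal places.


mass = n * M
mass = 4.234 * 158.032
mass = 669.107488 g, rounded to 4 dp:

669.1075 g


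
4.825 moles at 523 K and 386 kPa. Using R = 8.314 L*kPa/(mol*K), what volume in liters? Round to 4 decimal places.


PV = nRT, solve for V = nRT / P.
nRT = 4.825 * 8.314 * 523 = 20980.1712
V = 20980.1712 / 386
V = 54.35277513 L, rounded to 4 dp:

54.3528 L


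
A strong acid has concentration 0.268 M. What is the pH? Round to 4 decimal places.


A strong acid dissociates completely, so [H+] equals the given concentration.
pH = -log10([H+]) = -log10(0.268)
pH = 0.57186521, rounded to 4 dp:

0.5719


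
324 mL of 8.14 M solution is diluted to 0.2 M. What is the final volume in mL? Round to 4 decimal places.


Dilution: M1*V1 = M2*V2, solve for V2.
V2 = M1*V1 / M2
V2 = 8.14 * 324 / 0.2
V2 = 2637.36 / 0.2
V2 = 13186.8 mL, rounded to 4 dp:

13186.8000 mL


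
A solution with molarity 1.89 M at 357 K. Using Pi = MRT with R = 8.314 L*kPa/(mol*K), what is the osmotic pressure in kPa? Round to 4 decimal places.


Osmotic pressure (van't Hoff): Pi = M*R*T.
RT = 8.314 * 357 = 2968.098
Pi = 1.89 * 2968.098
Pi = 5609.70522 kPa, rounded to 4 dp:

5609.7052 kPa


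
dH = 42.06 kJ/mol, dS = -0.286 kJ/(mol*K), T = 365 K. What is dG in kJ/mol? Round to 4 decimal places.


Gibbs: dG = dH - T*dS (consistent units, dS already in kJ/(mol*K)).
T*dS = 365 * -0.286 = -104.39
dG = 42.06 - (-104.39)
dG = 146.45 kJ/mol, rounded to 4 dp:

146.4500 kJ/mol


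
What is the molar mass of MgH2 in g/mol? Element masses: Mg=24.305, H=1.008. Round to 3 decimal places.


M = sum(count * atomic_mass) over atoms.
M = 1*24.305 + 2*1.008
M = 24.305 + 2.016
M = 26.321 g/mol, rounded to 3 dp:

26.321 g/mol


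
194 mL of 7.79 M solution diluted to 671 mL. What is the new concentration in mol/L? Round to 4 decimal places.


Dilution: M1*V1 = M2*V2, solve for M2.
M2 = M1*V1 / V2
M2 = 7.79 * 194 / 671
M2 = 1511.26 / 671
M2 = 2.25225037 mol/L, rounded to 4 dp:

2.2523 mol/L


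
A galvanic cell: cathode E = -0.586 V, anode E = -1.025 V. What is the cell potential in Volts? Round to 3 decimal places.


Standard cell potential: E_cell = E_cathode - E_anode.
E_cell = -0.586 - (-1.025)
E_cell = 0.439 V, rounded to 3 dp:

0.439 V


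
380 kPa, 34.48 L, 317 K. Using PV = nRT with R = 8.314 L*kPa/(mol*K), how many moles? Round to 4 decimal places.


PV = nRT, solve for n = PV / (RT).
PV = 380 * 34.48 = 13102.4
RT = 8.314 * 317 = 2635.538
n = 13102.4 / 2635.538
n = 4.97143278 mol, rounded to 4 dp:

4.9714 mol


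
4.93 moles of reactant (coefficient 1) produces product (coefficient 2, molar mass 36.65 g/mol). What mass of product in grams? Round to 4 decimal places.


Use the coefficient ratio to convert reactant moles to product moles, then multiply by the product's molar mass.
moles_P = moles_R * (coeff_P / coeff_R) = 4.93 * (2/1) = 9.86
mass_P = moles_P * M_P = 9.86 * 36.65
mass_P = 361.369 g, rounded to 4 dp:

361.3690 g


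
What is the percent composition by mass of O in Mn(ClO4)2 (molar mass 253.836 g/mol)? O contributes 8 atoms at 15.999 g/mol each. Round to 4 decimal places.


pct = 100 * (n_elem * M_elem) / M_total
mass_contribution = 8 * 15.999 = 127.992 g/mol
pct = 100 * 127.992 / 253.836
pct = 50.42310783 %, rounded to 4 dp:

50.4231 %


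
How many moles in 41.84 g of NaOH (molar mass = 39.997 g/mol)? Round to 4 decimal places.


n = mass / M
n = 41.84 / 39.997
n = 1.04607846 mol, rounded to 4 dp:

1.0461 mol


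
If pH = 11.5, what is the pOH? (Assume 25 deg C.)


At 25 deg C, pH + pOH = 14.
pOH = 14 - pH = 14 - 11.5
pOH = 2.5:

2.50


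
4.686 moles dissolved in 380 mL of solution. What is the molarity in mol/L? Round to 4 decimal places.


Convert volume to liters: V_L = V_mL / 1000.
V_L = 380 / 1000 = 0.38 L
M = n / V_L = 4.686 / 0.38
M = 12.33157895 mol/L, rounded to 4 dp:

12.3316 mol/L


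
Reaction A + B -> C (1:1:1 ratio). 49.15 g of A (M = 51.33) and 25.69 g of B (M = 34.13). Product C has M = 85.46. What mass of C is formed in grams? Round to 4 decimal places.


Find moles of each reactant; the smaller value is the limiting reagent in a 1:1:1 reaction, so moles_C equals moles of the limiter.
n_A = mass_A / M_A = 49.15 / 51.33 = 0.95753 mol
n_B = mass_B / M_B = 25.69 / 34.13 = 0.75271 mol
Limiting reagent: B (smaller), n_limiting = 0.75271 mol
mass_C = n_limiting * M_C = 0.75271 * 85.46
mass_C = 64.3265966 g, rounded to 4 dp:

64.3266 g


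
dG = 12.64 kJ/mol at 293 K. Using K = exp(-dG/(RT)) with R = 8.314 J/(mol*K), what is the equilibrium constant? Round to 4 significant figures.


dG is in kJ/mol; multiply by 1000 to match R in J/(mol*K).
RT = 8.314 * 293 = 2436.002 J/mol
exponent = -dG*1000 / (RT) = -(12.64*1000) / 2436.002 = -5.18882989
K = exp(-5.18882989)
K = 0.0055785305, rounded to 4 significant figures:

0.005579


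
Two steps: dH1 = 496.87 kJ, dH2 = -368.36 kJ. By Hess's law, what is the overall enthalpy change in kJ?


Hess's law: enthalpy is a state function, so add the step enthalpies.
dH_total = dH1 + dH2 = 496.87 + (-368.36)
dH_total = 128.51 kJ:

128.51 kJ


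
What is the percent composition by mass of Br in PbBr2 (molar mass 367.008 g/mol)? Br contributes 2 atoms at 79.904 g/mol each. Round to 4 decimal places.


pct = 100 * (n_elem * M_elem) / M_total
mass_contribution = 2 * 79.904 = 159.808 g/mol
pct = 100 * 159.808 / 367.008
pct = 43.54346499 %, rounded to 4 dp:

43.5435 %


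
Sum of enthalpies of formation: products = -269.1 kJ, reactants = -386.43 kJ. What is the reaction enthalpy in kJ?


dH_rxn = sum(dH_f products) - sum(dH_f reactants)
dH_rxn = -269.1 - (-386.43)
dH_rxn = 117.33 kJ:

117.33 kJ


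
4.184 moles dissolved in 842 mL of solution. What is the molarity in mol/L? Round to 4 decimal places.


Convert volume to liters: V_L = V_mL / 1000.
V_L = 842 / 1000 = 0.842 L
M = n / V_L = 4.184 / 0.842
M = 4.96912114 mol/L, rounded to 4 dp:

4.9691 mol/L


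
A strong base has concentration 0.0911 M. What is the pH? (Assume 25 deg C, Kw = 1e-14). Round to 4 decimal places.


A strong base dissociates completely, so [OH-] equals the given concentration.
pOH = -log10([OH-]) = -log10(0.0911) = 1.040482
pH = 14 - pOH = 14 - 1.040482
pH = 12.959518, rounded to 4 dp:

12.9595


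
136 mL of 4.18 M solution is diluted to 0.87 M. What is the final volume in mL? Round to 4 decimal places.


Dilution: M1*V1 = M2*V2, solve for V2.
V2 = M1*V1 / M2
V2 = 4.18 * 136 / 0.87
V2 = 568.48 / 0.87
V2 = 653.42528736 mL, rounded to 4 dp:

653.4253 mL


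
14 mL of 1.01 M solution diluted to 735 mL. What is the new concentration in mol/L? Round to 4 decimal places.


Dilution: M1*V1 = M2*V2, solve for M2.
M2 = M1*V1 / V2
M2 = 1.01 * 14 / 735
M2 = 14.14 / 735
M2 = 0.0192381 mol/L, rounded to 4 dp:

0.0192 mol/L


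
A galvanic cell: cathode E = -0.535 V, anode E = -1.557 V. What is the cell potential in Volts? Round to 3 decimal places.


Standard cell potential: E_cell = E_cathode - E_anode.
E_cell = -0.535 - (-1.557)
E_cell = 1.022 V, rounded to 3 dp:

1.022 V


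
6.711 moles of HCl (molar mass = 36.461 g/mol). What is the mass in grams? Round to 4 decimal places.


mass = n * M
mass = 6.711 * 36.461
mass = 244.689771 g, rounded to 4 dp:

244.6898 g


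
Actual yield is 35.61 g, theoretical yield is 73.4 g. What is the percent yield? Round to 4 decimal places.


% yield = 100 * actual / theoretical
% yield = 100 * 35.61 / 73.4
% yield = 48.51498638 %, rounded to 4 dp:

48.5150 %


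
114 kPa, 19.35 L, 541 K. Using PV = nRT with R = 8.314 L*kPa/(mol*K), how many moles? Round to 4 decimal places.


PV = nRT, solve for n = PV / (RT).
PV = 114 * 19.35 = 2205.9
RT = 8.314 * 541 = 4497.874
n = 2205.9 / 4497.874
n = 0.4904317 mol, rounded to 4 dp:

0.4904 mol


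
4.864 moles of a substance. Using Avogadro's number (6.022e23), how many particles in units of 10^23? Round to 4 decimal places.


N = n * NA, then divide by 1e23 for the requested units.
N / 1e23 = n * 6.022
N / 1e23 = 4.864 * 6.022
N / 1e23 = 29.291008, rounded to 4 dp:

29.2910


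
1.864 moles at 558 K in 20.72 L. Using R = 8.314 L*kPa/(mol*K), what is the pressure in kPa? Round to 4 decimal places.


PV = nRT, solve for P = nRT / V.
nRT = 1.864 * 8.314 * 558 = 8647.4912
P = 8647.4912 / 20.72
P = 417.34996139 kPa, rounded to 4 dp:

417.3500 kPa


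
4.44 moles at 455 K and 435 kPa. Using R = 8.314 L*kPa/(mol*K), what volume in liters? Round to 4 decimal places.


PV = nRT, solve for V = nRT / P.
nRT = 4.44 * 8.314 * 455 = 16795.9428
V = 16795.9428 / 435
V = 38.61136276 L, rounded to 4 dp:

38.6114 L


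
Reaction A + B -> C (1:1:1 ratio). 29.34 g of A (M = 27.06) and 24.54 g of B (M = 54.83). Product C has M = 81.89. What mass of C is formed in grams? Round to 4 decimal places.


Find moles of each reactant; the smaller value is the limiting reagent in a 1:1:1 reaction, so moles_C equals moles of the limiter.
n_A = mass_A / M_A = 29.34 / 27.06 = 1.084257 mol
n_B = mass_B / M_B = 24.54 / 54.83 = 0.447565 mol
Limiting reagent: B (smaller), n_limiting = 0.447565 mol
mass_C = n_limiting * M_C = 0.447565 * 81.89
mass_C = 36.65109785 g, rounded to 4 dp:

36.6511 g


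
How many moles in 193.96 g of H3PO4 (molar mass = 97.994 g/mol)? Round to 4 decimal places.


n = mass / M
n = 193.96 / 97.994
n = 1.97930486 mol, rounded to 4 dp:

1.9793 mol


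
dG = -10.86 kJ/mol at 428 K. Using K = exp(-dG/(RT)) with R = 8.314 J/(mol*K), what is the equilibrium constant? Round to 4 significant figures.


dG is in kJ/mol; multiply by 1000 to match R in J/(mol*K).
RT = 8.314 * 428 = 3558.392 J/mol
exponent = -dG*1000 / (RT) = -(-10.86*1000) / 3558.392 = 3.05194031
K = exp(3.05194031)
K = 21.156355, rounded to 4 significant figures:

21.16


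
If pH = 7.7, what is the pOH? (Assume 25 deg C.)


At 25 deg C, pH + pOH = 14.
pOH = 14 - pH = 14 - 7.7
pOH = 6.3:

6.30


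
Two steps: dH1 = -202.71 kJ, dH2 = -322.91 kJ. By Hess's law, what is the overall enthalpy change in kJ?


Hess's law: enthalpy is a state function, so add the step enthalpies.
dH_total = dH1 + dH2 = -202.71 + (-322.91)
dH_total = -525.62 kJ:

-525.62 kJ


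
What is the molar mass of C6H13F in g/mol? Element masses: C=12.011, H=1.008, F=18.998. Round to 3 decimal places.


M = sum(count * atomic_mass) over atoms.
M = 6*12.011 + 13*1.008 + 1*18.998
M = 72.066 + 13.104 + 18.998
M = 104.168 g/mol, rounded to 3 dp:

104.168 g/mol


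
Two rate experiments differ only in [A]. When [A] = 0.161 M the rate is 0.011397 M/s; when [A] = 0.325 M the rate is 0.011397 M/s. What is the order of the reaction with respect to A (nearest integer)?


Rate is proportional to [A]^n, so rate2/rate1 = ([A]2/[A]1)^n. Take logs to solve for n.
rate2/rate1 = 0.011397 / 0.011397 = 1.0
[A]2/[A]1 = 0.325 / 0.161 = 2.0186
n = ln(1.0) / ln(2.0186) = 0.0
Nearest integer order:

0


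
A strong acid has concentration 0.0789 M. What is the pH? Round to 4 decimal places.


A strong acid dissociates completely, so [H+] equals the given concentration.
pH = -log10([H+]) = -log10(0.0789)
pH = 1.102923, rounded to 4 dp:

1.1029


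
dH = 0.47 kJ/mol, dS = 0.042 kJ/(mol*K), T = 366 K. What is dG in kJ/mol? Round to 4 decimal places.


Gibbs: dG = dH - T*dS (consistent units, dS already in kJ/(mol*K)).
T*dS = 366 * 0.042 = 15.372
dG = 0.47 - (15.372)
dG = -14.902 kJ/mol, rounded to 4 dp:

-14.9020 kJ/mol


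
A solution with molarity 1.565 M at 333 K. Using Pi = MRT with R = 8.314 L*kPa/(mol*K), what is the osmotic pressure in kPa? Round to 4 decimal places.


Osmotic pressure (van't Hoff): Pi = M*R*T.
RT = 8.314 * 333 = 2768.562
Pi = 1.565 * 2768.562
Pi = 4332.79953 kPa, rounded to 4 dp:

4332.7995 kPa


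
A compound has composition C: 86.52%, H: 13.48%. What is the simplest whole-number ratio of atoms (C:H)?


Assume 100 g of compound, divide each mass% by atomic mass to get moles, then normalize by the smallest to get a raw atom ratio.
Moles per 100 g: C: 86.52/12.011 = 7.2034, H: 13.48/1.008 = 13.373
Raw ratio (divide by min = 7.2034): C: 1.0, H: 1.856
Multiply by 7 to clear fractions: C: 7.0 ~= 7, H: 12.995 ~= 13
Reduce by GCD to get the simplest whole-number ratio:

7:13


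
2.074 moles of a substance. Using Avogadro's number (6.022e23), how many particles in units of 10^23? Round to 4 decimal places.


N = n * NA, then divide by 1e23 for the requested units.
N / 1e23 = n * 6.022
N / 1e23 = 2.074 * 6.022
N / 1e23 = 12.489628, rounded to 4 dp:

12.4896


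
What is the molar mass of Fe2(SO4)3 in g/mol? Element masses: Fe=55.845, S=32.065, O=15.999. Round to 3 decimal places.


M = sum(count * atomic_mass) over atoms.
M = 2*55.845 + 3*32.065 + 12*15.999
M = 111.69 + 96.195 + 191.988
M = 399.873 g/mol, rounded to 3 dp:

399.873 g/mol


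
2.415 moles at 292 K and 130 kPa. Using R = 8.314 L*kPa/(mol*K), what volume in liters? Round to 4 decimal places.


PV = nRT, solve for V = nRT / P.
nRT = 2.415 * 8.314 * 292 = 5862.8665
V = 5862.8665 / 130
V = 45.09897308 L, rounded to 4 dp:

45.0990 L


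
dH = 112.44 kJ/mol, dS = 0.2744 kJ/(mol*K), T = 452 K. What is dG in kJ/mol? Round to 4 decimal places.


Gibbs: dG = dH - T*dS (consistent units, dS already in kJ/(mol*K)).
T*dS = 452 * 0.2744 = 124.0288
dG = 112.44 - (124.0288)
dG = -11.5888 kJ/mol, rounded to 4 dp:

-11.5888 kJ/mol


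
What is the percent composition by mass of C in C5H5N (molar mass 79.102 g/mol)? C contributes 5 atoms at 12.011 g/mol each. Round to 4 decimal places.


pct = 100 * (n_elem * M_elem) / M_total
mass_contribution = 5 * 12.011 = 60.055 g/mol
pct = 100 * 60.055 / 79.102
pct = 75.92096281 %, rounded to 4 dp:

75.9210 %


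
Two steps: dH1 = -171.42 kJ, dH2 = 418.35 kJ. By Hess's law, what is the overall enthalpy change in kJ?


Hess's law: enthalpy is a state function, so add the step enthalpies.
dH_total = dH1 + dH2 = -171.42 + (418.35)
dH_total = 246.93 kJ:

246.93 kJ


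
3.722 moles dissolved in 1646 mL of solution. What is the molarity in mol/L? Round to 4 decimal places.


Convert volume to liters: V_L = V_mL / 1000.
V_L = 1646 / 1000 = 1.646 L
M = n / V_L = 3.722 / 1.646
M = 2.26123937 mol/L, rounded to 4 dp:

2.2612 mol/L


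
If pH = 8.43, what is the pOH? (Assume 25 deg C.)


At 25 deg C, pH + pOH = 14.
pOH = 14 - pH = 14 - 8.43
pOH = 5.57:

5.57


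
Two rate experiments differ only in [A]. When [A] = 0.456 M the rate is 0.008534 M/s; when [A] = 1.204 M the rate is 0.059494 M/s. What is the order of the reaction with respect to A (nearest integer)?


Rate is proportional to [A]^n, so rate2/rate1 = ([A]2/[A]1)^n. Take logs to solve for n.
rate2/rate1 = 0.059494 / 0.008534 = 6.9714
[A]2/[A]1 = 1.204 / 0.456 = 2.6404
n = ln(6.9714) / ln(2.6404) = 2.0
Nearest integer order:

2


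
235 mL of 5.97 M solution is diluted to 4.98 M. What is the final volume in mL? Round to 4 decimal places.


Dilution: M1*V1 = M2*V2, solve for V2.
V2 = M1*V1 / M2
V2 = 5.97 * 235 / 4.98
V2 = 1402.95 / 4.98
V2 = 281.71686747 mL, rounded to 4 dp:

281.7169 mL


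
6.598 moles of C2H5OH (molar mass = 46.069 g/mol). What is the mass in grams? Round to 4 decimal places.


mass = n * M
mass = 6.598 * 46.069
mass = 303.963262 g, rounded to 4 dp:

303.9633 g


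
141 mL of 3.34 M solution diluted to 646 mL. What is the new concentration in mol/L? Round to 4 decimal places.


Dilution: M1*V1 = M2*V2, solve for M2.
M2 = M1*V1 / V2
M2 = 3.34 * 141 / 646
M2 = 470.94 / 646
M2 = 0.72900929 mol/L, rounded to 4 dp:

0.7290 mol/L


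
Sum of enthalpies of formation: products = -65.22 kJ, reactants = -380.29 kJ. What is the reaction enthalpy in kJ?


dH_rxn = sum(dH_f products) - sum(dH_f reactants)
dH_rxn = -65.22 - (-380.29)
dH_rxn = 315.07 kJ:

315.07 kJ


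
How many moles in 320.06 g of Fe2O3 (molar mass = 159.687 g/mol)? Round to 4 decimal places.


n = mass / M
n = 320.06 / 159.687
n = 2.0042959 mol, rounded to 4 dp:

2.0043 mol


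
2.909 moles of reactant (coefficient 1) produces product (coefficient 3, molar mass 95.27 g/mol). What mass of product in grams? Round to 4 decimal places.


Use the coefficient ratio to convert reactant moles to product moles, then multiply by the product's molar mass.
moles_P = moles_R * (coeff_P / coeff_R) = 2.909 * (3/1) = 8.727
mass_P = moles_P * M_P = 8.727 * 95.27
mass_P = 831.42129 g, rounded to 4 dp:

831.4213 g


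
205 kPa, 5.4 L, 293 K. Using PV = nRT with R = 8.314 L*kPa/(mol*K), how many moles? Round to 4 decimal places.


PV = nRT, solve for n = PV / (RT).
PV = 205 * 5.4 = 1107.0
RT = 8.314 * 293 = 2436.002
n = 1107.0 / 2436.002
n = 0.45443312 mol, rounded to 4 dp:

0.4544 mol


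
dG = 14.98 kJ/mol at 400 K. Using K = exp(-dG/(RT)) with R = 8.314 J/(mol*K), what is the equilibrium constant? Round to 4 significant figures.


dG is in kJ/mol; multiply by 1000 to match R in J/(mol*K).
RT = 8.314 * 400 = 3325.6 J/mol
exponent = -dG*1000 / (RT) = -(14.98*1000) / 3325.6 = -4.50445032
K = exp(-4.50445032)
K = 0.011059668, rounded to 4 significant figures:

0.01106


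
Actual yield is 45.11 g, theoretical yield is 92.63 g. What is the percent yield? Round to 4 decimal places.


% yield = 100 * actual / theoretical
% yield = 100 * 45.11 / 92.63
% yield = 48.69912555 %, rounded to 4 dp:

48.6991 %


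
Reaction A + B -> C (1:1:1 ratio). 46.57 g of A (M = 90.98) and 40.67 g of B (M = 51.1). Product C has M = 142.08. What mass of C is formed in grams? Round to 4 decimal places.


Find moles of each reactant; the smaller value is the limiting reagent in a 1:1:1 reaction, so moles_C equals moles of the limiter.
n_A = mass_A / M_A = 46.57 / 90.98 = 0.511871 mol
n_B = mass_B / M_B = 40.67 / 51.1 = 0.79589 mol
Limiting reagent: A (smaller), n_limiting = 0.511871 mol
mass_C = n_limiting * M_C = 0.511871 * 142.08
mass_C = 72.72663168 g, rounded to 4 dp:

72.7266 g


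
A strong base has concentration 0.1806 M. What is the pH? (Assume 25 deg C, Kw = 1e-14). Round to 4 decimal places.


A strong base dissociates completely, so [OH-] equals the given concentration.
pOH = -log10([OH-]) = -log10(0.1806) = 0.743282
pH = 14 - pOH = 14 - 0.743282
pH = 13.256718, rounded to 4 dp:

13.2567


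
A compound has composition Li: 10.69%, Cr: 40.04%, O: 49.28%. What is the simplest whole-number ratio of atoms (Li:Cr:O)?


Assume 100 g of compound, divide each mass% by atomic mass to get moles, then normalize by the smallest to get a raw atom ratio.
Moles per 100 g: Li: 10.69/6.941 = 1.5401, Cr: 40.04/51.996 = 0.7701, O: 49.28/15.999 = 3.0802
Raw ratio (divide by min = 0.7701): Li: 2.0, Cr: 1.0, O: 4.0
Multiply by 1 to clear fractions: Li: 2.0 ~= 2, Cr: 1.0 ~= 1, O: 4.0 ~= 4
Reduce by GCD to get the simplest whole-number ratio:

2:1:4


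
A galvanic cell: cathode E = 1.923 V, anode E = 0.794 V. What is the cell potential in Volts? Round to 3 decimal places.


Standard cell potential: E_cell = E_cathode - E_anode.
E_cell = 1.923 - (0.794)
E_cell = 1.129 V, rounded to 3 dp:

1.129 V


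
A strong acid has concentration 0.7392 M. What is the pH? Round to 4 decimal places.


A strong acid dissociates completely, so [H+] equals the given concentration.
pH = -log10([H+]) = -log10(0.7392)
pH = 0.13123804, rounded to 4 dp:

0.1312


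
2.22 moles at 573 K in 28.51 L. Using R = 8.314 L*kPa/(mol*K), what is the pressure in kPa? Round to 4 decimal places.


PV = nRT, solve for P = nRT / V.
nRT = 2.22 * 8.314 * 573 = 10575.9068
P = 10575.9068 / 28.51
P = 370.95428972 kPa, rounded to 4 dp:

370.9543 kPa


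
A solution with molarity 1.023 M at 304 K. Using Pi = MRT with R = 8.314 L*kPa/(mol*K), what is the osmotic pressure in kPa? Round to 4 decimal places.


Osmotic pressure (van't Hoff): Pi = M*R*T.
RT = 8.314 * 304 = 2527.456
Pi = 1.023 * 2527.456
Pi = 2585.587488 kPa, rounded to 4 dp:

2585.5875 kPa


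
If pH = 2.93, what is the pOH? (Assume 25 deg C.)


At 25 deg C, pH + pOH = 14.
pOH = 14 - pH = 14 - 2.93
pOH = 11.07:

11.07


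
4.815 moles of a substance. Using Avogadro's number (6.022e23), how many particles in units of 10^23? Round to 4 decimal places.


N = n * NA, then divide by 1e23 for the requested units.
N / 1e23 = n * 6.022
N / 1e23 = 4.815 * 6.022
N / 1e23 = 28.99593, rounded to 4 dp:

28.9959


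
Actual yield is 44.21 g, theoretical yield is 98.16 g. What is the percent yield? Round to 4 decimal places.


% yield = 100 * actual / theoretical
% yield = 100 * 44.21 / 98.16
% yield = 45.03871231 %, rounded to 4 dp:

45.0387 %


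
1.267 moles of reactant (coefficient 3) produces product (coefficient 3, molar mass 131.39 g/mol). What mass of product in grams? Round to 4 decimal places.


Use the coefficient ratio to convert reactant moles to product moles, then multiply by the product's molar mass.
moles_P = moles_R * (coeff_P / coeff_R) = 1.267 * (3/3) = 1.267
mass_P = moles_P * M_P = 1.267 * 131.39
mass_P = 166.47113 g, rounded to 4 dp:

166.4711 g


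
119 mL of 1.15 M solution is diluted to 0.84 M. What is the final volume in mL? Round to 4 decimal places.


Dilution: M1*V1 = M2*V2, solve for V2.
V2 = M1*V1 / M2
V2 = 1.15 * 119 / 0.84
V2 = 136.85 / 0.84
V2 = 162.91666667 mL, rounded to 4 dp:

162.9167 mL


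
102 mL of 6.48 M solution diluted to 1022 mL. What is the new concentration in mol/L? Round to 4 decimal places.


Dilution: M1*V1 = M2*V2, solve for M2.
M2 = M1*V1 / V2
M2 = 6.48 * 102 / 1022
M2 = 660.96 / 1022
M2 = 0.6467319 mol/L, rounded to 4 dp:

0.6467 mol/L


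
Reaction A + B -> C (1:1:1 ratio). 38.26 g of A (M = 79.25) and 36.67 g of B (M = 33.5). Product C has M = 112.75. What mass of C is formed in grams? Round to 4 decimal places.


Find moles of each reactant; the smaller value is the limiting reagent in a 1:1:1 reaction, so moles_C equals moles of the limiter.
n_A = mass_A / M_A = 38.26 / 79.25 = 0.482776 mol
n_B = mass_B / M_B = 36.67 / 33.5 = 1.094627 mol
Limiting reagent: A (smaller), n_limiting = 0.482776 mol
mass_C = n_limiting * M_C = 0.482776 * 112.75
mass_C = 54.432994 g, rounded to 4 dp:

54.4330 g


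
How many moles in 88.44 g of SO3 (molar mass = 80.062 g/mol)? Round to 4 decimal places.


n = mass / M
n = 88.44 / 80.062
n = 1.1046439 mol, rounded to 4 dp:

1.1046 mol


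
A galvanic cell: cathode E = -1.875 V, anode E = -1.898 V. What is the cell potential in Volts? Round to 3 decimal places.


Standard cell potential: E_cell = E_cathode - E_anode.
E_cell = -1.875 - (-1.898)
E_cell = 0.023 V, rounded to 3 dp:

0.023 V


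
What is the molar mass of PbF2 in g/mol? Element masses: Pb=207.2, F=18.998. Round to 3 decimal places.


M = sum(count * atomic_mass) over atoms.
M = 1*207.2 + 2*18.998
M = 207.2 + 37.996
M = 245.196 g/mol, rounded to 3 dp:

245.196 g/mol


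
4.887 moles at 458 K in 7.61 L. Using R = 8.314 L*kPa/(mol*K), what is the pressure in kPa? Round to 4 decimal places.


PV = nRT, solve for P = nRT / V.
nRT = 4.887 * 8.314 * 458 = 18608.7772
P = 18608.7772 / 7.61
P = 2445.30580815 kPa, rounded to 4 dp:

2445.3058 kPa


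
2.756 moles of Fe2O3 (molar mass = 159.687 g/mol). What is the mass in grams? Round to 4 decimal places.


mass = n * M
mass = 2.756 * 159.687
mass = 440.097372 g, rounded to 4 dp:

440.0974 g


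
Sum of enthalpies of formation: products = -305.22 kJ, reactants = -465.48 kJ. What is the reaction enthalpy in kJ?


dH_rxn = sum(dH_f products) - sum(dH_f reactants)
dH_rxn = -305.22 - (-465.48)
dH_rxn = 160.26 kJ:

160.26 kJ


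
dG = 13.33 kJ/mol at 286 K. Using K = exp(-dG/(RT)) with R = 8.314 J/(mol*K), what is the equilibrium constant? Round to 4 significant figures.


dG is in kJ/mol; multiply by 1000 to match R in J/(mol*K).
RT = 8.314 * 286 = 2377.804 J/mol
exponent = -dG*1000 / (RT) = -(13.33*1000) / 2377.804 = -5.60601294
K = exp(-5.60601294)
K = 0.0036756954, rounded to 4 significant figures:

0.003676


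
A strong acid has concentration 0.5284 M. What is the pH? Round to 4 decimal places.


A strong acid dissociates completely, so [H+] equals the given concentration.
pH = -log10([H+]) = -log10(0.5284)
pH = 0.27703719, rounded to 4 dp:

0.2770


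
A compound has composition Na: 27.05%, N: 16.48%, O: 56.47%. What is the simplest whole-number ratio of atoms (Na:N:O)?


Assume 100 g of compound, divide each mass% by atomic mass to get moles, then normalize by the smallest to get a raw atom ratio.
Moles per 100 g: Na: 27.05/22.99 = 1.1766, N: 16.48/14.007 = 1.1766, O: 56.47/15.999 = 3.5296
Raw ratio (divide by min = 1.1766): Na: 1.0, N: 1.0, O: 3.0
Multiply by 1 to clear fractions: Na: 1.0 ~= 1, N: 1.0 ~= 1, O: 3.0 ~= 3
Reduce by GCD to get the simplest whole-number ratio:

1:1:3


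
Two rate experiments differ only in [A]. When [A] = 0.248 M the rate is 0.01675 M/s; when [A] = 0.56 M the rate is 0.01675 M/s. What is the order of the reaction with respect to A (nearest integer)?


Rate is proportional to [A]^n, so rate2/rate1 = ([A]2/[A]1)^n. Take logs to solve for n.
rate2/rate1 = 0.01675 / 0.01675 = 1.0
[A]2/[A]1 = 0.56 / 0.248 = 2.2581
n = ln(1.0) / ln(2.2581) = 0.0
Nearest integer order:

0


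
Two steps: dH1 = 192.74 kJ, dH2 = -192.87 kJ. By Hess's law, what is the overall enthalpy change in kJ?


Hess's law: enthalpy is a state function, so add the step enthalpies.
dH_total = dH1 + dH2 = 192.74 + (-192.87)
dH_total = -0.13 kJ:

-0.13 kJ


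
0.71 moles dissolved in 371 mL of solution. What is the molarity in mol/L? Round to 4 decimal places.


Convert volume to liters: V_L = V_mL / 1000.
V_L = 371 / 1000 = 0.371 L
M = n / V_L = 0.71 / 0.371
M = 1.91374663 mol/L, rounded to 4 dp:

1.9137 mol/L


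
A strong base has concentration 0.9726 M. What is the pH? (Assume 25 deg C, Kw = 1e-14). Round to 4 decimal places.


A strong base dissociates completely, so [OH-] equals the given concentration.
pOH = -log10([OH-]) = -log10(0.9726) = 0.012066
pH = 14 - pOH = 14 - 0.012066
pH = 13.987934, rounded to 4 dp:

13.9879


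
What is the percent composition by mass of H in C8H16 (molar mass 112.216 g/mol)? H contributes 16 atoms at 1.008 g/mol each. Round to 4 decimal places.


pct = 100 * (n_elem * M_elem) / M_total
mass_contribution = 16 * 1.008 = 16.128 g/mol
pct = 100 * 16.128 / 112.216
pct = 14.37228203 %, rounded to 4 dp:

14.3723 %


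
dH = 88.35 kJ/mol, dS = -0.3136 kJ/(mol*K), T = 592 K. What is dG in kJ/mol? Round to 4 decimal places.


Gibbs: dG = dH - T*dS (consistent units, dS already in kJ/(mol*K)).
T*dS = 592 * -0.3136 = -185.6512
dG = 88.35 - (-185.6512)
dG = 274.0012 kJ/mol, rounded to 4 dp:

274.0012 kJ/mol


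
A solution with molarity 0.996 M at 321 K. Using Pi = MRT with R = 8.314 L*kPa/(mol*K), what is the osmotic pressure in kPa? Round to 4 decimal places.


Osmotic pressure (van't Hoff): Pi = M*R*T.
RT = 8.314 * 321 = 2668.794
Pi = 0.996 * 2668.794
Pi = 2658.118824 kPa, rounded to 4 dp:

2658.1188 kPa


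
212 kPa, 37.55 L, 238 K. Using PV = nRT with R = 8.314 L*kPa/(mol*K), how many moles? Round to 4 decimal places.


PV = nRT, solve for n = PV / (RT).
PV = 212 * 37.55 = 7960.6
RT = 8.314 * 238 = 1978.732
n = 7960.6 / 1978.732
n = 4.02308145 mol, rounded to 4 dp:

4.0231 mol


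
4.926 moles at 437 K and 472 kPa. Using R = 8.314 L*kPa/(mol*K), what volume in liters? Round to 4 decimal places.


PV = nRT, solve for V = nRT / P.
nRT = 4.926 * 8.314 * 437 = 17897.2319
V = 17897.2319 / 472
V = 37.91786419 L, rounded to 4 dp:

37.9179 L


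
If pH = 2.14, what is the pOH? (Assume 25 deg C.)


At 25 deg C, pH + pOH = 14.
pOH = 14 - pH = 14 - 2.14
pOH = 11.86:

11.86


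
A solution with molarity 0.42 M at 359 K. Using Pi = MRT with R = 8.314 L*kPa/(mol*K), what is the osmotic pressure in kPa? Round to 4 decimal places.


Osmotic pressure (van't Hoff): Pi = M*R*T.
RT = 8.314 * 359 = 2984.726
Pi = 0.42 * 2984.726
Pi = 1253.58492 kPa, rounded to 4 dp:

1253.5849 kPa


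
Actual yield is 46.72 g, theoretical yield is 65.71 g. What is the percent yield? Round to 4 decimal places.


% yield = 100 * actual / theoretical
% yield = 100 * 46.72 / 65.71
% yield = 71.10028915 %, rounded to 4 dp:

71.1003 %


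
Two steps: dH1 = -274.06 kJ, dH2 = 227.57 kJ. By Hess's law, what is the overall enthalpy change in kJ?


Hess's law: enthalpy is a state function, so add the step enthalpies.
dH_total = dH1 + dH2 = -274.06 + (227.57)
dH_total = -46.49 kJ:

-46.49 kJ


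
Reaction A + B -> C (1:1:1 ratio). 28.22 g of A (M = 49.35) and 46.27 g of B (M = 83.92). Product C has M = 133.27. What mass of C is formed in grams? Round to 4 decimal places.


Find moles of each reactant; the smaller value is the limiting reagent in a 1:1:1 reaction, so moles_C equals moles of the limiter.
n_A = mass_A / M_A = 28.22 / 49.35 = 0.571834 mol
n_B = mass_B / M_B = 46.27 / 83.92 = 0.551358 mol
Limiting reagent: B (smaller), n_limiting = 0.551358 mol
mass_C = n_limiting * M_C = 0.551358 * 133.27
mass_C = 73.47948066 g, rounded to 4 dp:

73.4795 g


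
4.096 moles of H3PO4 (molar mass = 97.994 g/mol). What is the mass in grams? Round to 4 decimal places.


mass = n * M
mass = 4.096 * 97.994
mass = 401.383424 g, rounded to 4 dp:

401.3834 g


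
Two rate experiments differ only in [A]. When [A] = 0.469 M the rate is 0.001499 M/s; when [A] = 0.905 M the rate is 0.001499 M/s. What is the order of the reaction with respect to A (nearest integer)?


Rate is proportional to [A]^n, so rate2/rate1 = ([A]2/[A]1)^n. Take logs to solve for n.
rate2/rate1 = 0.001499 / 0.001499 = 1.0
[A]2/[A]1 = 0.905 / 0.469 = 1.9296
n = ln(1.0) / ln(1.9296) = 0.0
Nearest integer order:

0


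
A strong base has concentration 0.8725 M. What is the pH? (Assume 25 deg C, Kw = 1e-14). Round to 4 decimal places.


A strong base dissociates completely, so [OH-] equals the given concentration.
pOH = -log10([OH-]) = -log10(0.8725) = 0.059235
pH = 14 - pOH = 14 - 0.059235
pH = 13.940765, rounded to 4 dp:

13.9408


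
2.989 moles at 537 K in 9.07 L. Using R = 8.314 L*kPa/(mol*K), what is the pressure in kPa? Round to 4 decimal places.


PV = nRT, solve for P = nRT / V.
nRT = 2.989 * 8.314 * 537 = 13344.7432
P = 13344.7432 / 9.07
P = 1471.30575524 kPa, rounded to 4 dp:

1471.3058 kPa


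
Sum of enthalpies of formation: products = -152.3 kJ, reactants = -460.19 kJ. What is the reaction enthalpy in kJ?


dH_rxn = sum(dH_f products) - sum(dH_f reactants)
dH_rxn = -152.3 - (-460.19)
dH_rxn = 307.89 kJ:

307.89 kJ


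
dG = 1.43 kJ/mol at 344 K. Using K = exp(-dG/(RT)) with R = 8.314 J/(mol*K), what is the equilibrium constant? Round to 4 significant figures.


dG is in kJ/mol; multiply by 1000 to match R in J/(mol*K).
RT = 8.314 * 344 = 2860.016 J/mol
exponent = -dG*1000 / (RT) = -(1.43*1000) / 2860.016 = -0.4999972
K = exp(-0.4999972)
K = 0.60653236, rounded to 4 significant figures:

0.6065


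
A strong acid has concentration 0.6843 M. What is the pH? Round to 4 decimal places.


A strong acid dissociates completely, so [H+] equals the given concentration.
pH = -log10([H+]) = -log10(0.6843)
pH = 0.16475346, rounded to 4 dp:

0.1648


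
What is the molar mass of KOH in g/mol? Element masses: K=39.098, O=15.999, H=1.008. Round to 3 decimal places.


M = sum(count * atomic_mass) over atoms.
M = 1*39.098 + 1*15.999 + 1*1.008
M = 39.098 + 15.999 + 1.008
M = 56.105 g/mol, rounded to 3 dp:

56.105 g/mol


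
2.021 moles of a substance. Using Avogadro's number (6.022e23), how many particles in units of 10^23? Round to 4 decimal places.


N = n * NA, then divide by 1e23 for the requested units.
N / 1e23 = n * 6.022
N / 1e23 = 2.021 * 6.022
N / 1e23 = 12.170462, rounded to 4 dp:

12.1705


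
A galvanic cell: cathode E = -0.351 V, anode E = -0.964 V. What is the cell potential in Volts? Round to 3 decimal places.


Standard cell potential: E_cell = E_cathode - E_anode.
E_cell = -0.351 - (-0.964)
E_cell = 0.613 V, rounded to 3 dp:

0.613 V


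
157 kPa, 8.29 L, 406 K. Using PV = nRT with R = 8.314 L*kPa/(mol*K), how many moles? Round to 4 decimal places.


PV = nRT, solve for n = PV / (RT).
PV = 157 * 8.29 = 1301.53
RT = 8.314 * 406 = 3375.484
n = 1301.53 / 3375.484
n = 0.38558322 mol, rounded to 4 dp:

0.3856 mol


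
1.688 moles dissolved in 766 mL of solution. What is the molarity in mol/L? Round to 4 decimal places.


Convert volume to liters: V_L = V_mL / 1000.
V_L = 766 / 1000 = 0.766 L
M = n / V_L = 1.688 / 0.766
M = 2.20365535 mol/L, rounded to 4 dp:

2.2037 mol/L


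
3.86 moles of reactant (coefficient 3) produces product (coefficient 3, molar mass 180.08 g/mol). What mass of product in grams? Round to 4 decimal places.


Use the coefficient ratio to convert reactant moles to product moles, then multiply by the product's molar mass.
moles_P = moles_R * (coeff_P / coeff_R) = 3.86 * (3/3) = 3.86
mass_P = moles_P * M_P = 3.86 * 180.08
mass_P = 695.1088 g, rounded to 4 dp:

695.1088 g


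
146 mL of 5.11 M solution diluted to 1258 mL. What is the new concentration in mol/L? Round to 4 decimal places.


Dilution: M1*V1 = M2*V2, solve for M2.
M2 = M1*V1 / V2
M2 = 5.11 * 146 / 1258
M2 = 746.06 / 1258
M2 = 0.59305246 mol/L, rounded to 4 dp:

0.5931 mol/L


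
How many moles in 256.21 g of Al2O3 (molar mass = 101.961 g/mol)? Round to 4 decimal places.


n = mass / M
n = 256.21 / 101.961
n = 2.51282353 mol, rounded to 4 dp:

2.5128 mol


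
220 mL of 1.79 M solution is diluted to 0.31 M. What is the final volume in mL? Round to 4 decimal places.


Dilution: M1*V1 = M2*V2, solve for V2.
V2 = M1*V1 / M2
V2 = 1.79 * 220 / 0.31
V2 = 393.8 / 0.31
V2 = 1270.32258065 mL, rounded to 4 dp:

1270.3226 mL


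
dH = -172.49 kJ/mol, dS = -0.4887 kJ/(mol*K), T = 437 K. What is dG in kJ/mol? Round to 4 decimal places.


Gibbs: dG = dH - T*dS (consistent units, dS already in kJ/(mol*K)).
T*dS = 437 * -0.4887 = -213.5619
dG = -172.49 - (-213.5619)
dG = 41.0719 kJ/mol, rounded to 4 dp:

41.0719 kJ/mol


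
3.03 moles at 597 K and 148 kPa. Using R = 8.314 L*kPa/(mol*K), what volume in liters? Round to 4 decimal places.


PV = nRT, solve for V = nRT / P.
nRT = 3.03 * 8.314 * 597 = 15039.2777
V = 15039.2777 / 148
V = 101.61674122 L, rounded to 4 dp:

101.6167 L


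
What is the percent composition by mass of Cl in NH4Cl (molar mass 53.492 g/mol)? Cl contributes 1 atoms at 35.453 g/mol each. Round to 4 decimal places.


pct = 100 * (n_elem * M_elem) / M_total
mass_contribution = 1 * 35.453 = 35.453 g/mol
pct = 100 * 35.453 / 53.492
pct = 66.27720033 %, rounded to 4 dp:

66.2772 %


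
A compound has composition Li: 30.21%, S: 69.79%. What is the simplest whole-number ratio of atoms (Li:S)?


Assume 100 g of compound, divide each mass% by atomic mass to get moles, then normalize by the smallest to get a raw atom ratio.
Moles per 100 g: Li: 30.21/6.941 = 4.3524, S: 69.79/32.065 = 2.1765
Raw ratio (divide by min = 2.1765): Li: 2.0, S: 1.0
Multiply by 1 to clear fractions: Li: 2.0 ~= 2, S: 1.0 ~= 1
Reduce by GCD to get the simplest whole-number ratio:

2:1


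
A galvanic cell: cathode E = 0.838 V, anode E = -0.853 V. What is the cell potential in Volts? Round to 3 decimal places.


Standard cell potential: E_cell = E_cathode - E_anode.
E_cell = 0.838 - (-0.853)
E_cell = 1.691 V, rounded to 3 dp:

1.691 V


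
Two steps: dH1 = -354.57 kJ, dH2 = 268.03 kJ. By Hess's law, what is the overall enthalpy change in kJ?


Hess's law: enthalpy is a state function, so add the step enthalpies.
dH_total = dH1 + dH2 = -354.57 + (268.03)
dH_total = -86.54 kJ:

-86.54 kJ


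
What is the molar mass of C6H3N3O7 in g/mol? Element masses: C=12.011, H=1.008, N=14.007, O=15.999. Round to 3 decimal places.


M = sum(count * atomic_mass) over atoms.
M = 6*12.011 + 3*1.008 + 3*14.007 + 7*15.999
M = 72.066 + 3.024 + 42.021 + 111.993
M = 229.104 g/mol, rounded to 3 dp:

229.104 g/mol
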